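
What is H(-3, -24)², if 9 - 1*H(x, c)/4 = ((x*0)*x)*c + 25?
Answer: 4096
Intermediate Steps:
H(x, c) = -64 (H(x, c) = 36 - 4*(((x*0)*x)*c + 25) = 36 - 4*((0*x)*c + 25) = 36 - 4*(0*c + 25) = 36 - 4*(0 + 25) = 36 - 4*25 = 36 - 100 = -64)
H(-3, -24)² = (-64)² = 4096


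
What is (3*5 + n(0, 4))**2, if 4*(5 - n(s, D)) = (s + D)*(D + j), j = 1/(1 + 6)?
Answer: 12321/49 ≈ 251.45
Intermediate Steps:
j = 1/7 ≈ 0.14286
n(s, D) = 5 - (1/7 + D)*(D + s)/4 (n(s, D) = 5 - (s + D)*(D + 1/7)/4 = 5 - (D + s)*(1/7 + D)/4 = 5 - (1/7 + D)*(D + s)/4)
(3*5 + n(0, 4))**2 = (3*5 + (5 - 1/4*4**2 - 1/28*4 - 1/28*0 - 1/4*4*0))**2 = (15 + (5 - 1/4*16 - 1/7 + 0 + 0))**2 = (15 + (5 - 4 - 1/7 + 0 + 0))**2 = (15 + 6/7)**2 = (111/7)**2 = 12321/49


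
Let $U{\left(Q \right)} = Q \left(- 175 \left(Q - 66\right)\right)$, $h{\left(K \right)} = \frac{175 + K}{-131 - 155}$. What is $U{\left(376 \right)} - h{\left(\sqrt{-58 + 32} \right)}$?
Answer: $- \frac{5833827825}{286} + \frac{i \sqrt{26}}{286} \approx -2.0398 \cdot 10^{7} + 0.017829 i$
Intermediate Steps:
$h{\left(K \right)} = - \frac{175}{286} - \frac{K}{286}$ ($h{\left(K \right)} = \frac{175 + K}{-286} = \left(175 + K\right) \left(- \frac{1}{286}\right) = - \frac{175}{286} - \frac{K}{286}$)
$U{\left(Q \right)} = Q \left(11550 - 175 Q\right)$ ($U{\left(Q \right)} = Q \left(- 175 \left(-66 + Q\right)\right) = Q \left(11550 - 175 Q\right)$)
$U{\left(376 \right)} - h{\left(\sqrt{-58 + 32} \right)} = 175 \cdot 376 \left(66 - 376\right) - \left(- \frac{175}{286} - \frac{\sqrt{-58 + 32}}{286}\right) = 175 \cdot 376 \left(66 - 376\right) - \left(- \frac{175}{286} - \frac{\sqrt{-26}}{286}\right) = 175 \cdot 376 \left(-310\right) - \left(- \frac{175}{286} - \frac{i \sqrt{26}}{286}\right) = -20398000 - \left(- \frac{175}{286} - \frac{i \sqrt{26}}{286}\right) = -20398000 + \left(\frac{175}{286} + \frac{i \sqrt{26}}{286}\right) = - \frac{5833827825}{286} + \frac{i \sqrt{26}}{286}$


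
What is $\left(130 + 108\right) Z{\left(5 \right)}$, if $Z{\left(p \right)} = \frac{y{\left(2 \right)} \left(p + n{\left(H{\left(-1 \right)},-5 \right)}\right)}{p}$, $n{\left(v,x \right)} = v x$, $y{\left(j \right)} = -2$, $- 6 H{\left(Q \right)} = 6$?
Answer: $-952$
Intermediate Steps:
$H{\left(Q \right)} = -1$ ($H{\left(Q \right)} = \left(- \frac{1}{6}\right) 6 = -1$)
$Z{\left(p \right)} = \frac{-10 - 2 p}{p}$ ($Z{\left(p \right)} = \frac{\left(-2\right) \left(p - -5\right)}{p} = \frac{\left(-2\right) \left(p + 5\right)}{p} = \frac{\left(-2\right) \left(5 + p\right)}{p} = \frac{-10 - 2 p}{p}$)
$\left(130 + 108\right) Z{\left(5 \right)} = \left(130 + 108\right) \left(-2 - \frac{10}{5}\right) = 238 \left(-2 - 2\right) = 238 \left(-4\right) = -952$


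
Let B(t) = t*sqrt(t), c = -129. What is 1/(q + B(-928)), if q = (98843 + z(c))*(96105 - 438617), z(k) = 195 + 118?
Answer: I/(64*(-530658123*I + 58*sqrt(58))) ≈ -2.9445e-11 + 2.4509e-17*I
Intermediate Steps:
z(k) = 313
B(t) = t**(3/2)
q = -33962119872 (q = (98843 + 313)*(96105 - 438617) = 99156*(-342512) = -33962119872)
1/(q + B(-928)) = 1/(-33962119872 + (-928)**(3/2)) = 1/(-33962119872 - 3712*I*sqrt(58))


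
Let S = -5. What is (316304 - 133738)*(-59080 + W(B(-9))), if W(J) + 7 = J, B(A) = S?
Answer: -10788190072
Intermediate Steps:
B(A) = -5
W(J) = -7 + J
(316304 - 133738)*(-59080 + W(B(-9))) = (316304 - 133738)*(-59080 + (-7 - 5)) = 182566*(-59080 - 12) = 182566*(-59092) = -10788190072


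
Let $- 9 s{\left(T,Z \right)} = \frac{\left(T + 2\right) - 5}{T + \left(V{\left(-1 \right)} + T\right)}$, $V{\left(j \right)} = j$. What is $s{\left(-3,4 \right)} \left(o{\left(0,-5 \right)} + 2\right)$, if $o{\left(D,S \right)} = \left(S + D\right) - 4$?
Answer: $\frac{2}{3} \approx 0.66667$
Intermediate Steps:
$o{\left(D,S \right)} = -4 + D + S$ ($o{\left(D,S \right)} = \left(D + S\right) - 4 = -4 + D + S$)
$s{\left(T,Z \right)} = - \frac{-3 + T}{9 \left(-1 + 2 T\right)}$ ($s{\left(T,Z \right)} = - \frac{\left(\left(T + 2\right) - 5\right) \frac{1}{T + \left(-1 + T\right)}}{9} = - \frac{\left(\left(2 + T\right) - 5\right) \frac{1}{-1 + 2 T}}{9} = - \frac{\left(-3 + T\right) \frac{1}{-1 + 2 T}}{9} = - \frac{\frac{1}{-1 + 2 T} \left(-3 + T\right)}{9} = - \frac{-3 + T}{9 \left(-1 + 2 T\right)}$)
$s{\left(-3,4 \right)} \left(o{\left(0,-5 \right)} + 2\right) = \frac{3 - -3}{9 \left(-1 + 2 \left(-3\right)\right)} \left(\left(-4 + 0 - 5\right) + 2\right) = \frac{3 + 3}{9 \left(-1 - 6\right)} \left(-9 + 2\right) = \frac{1}{9} \frac{1}{-7} \cdot 6 \left(-7\right) = \frac{1}{9} \left(- \frac{1}{7}\right) 6 \left(-7\right) = \left(- \frac{2}{21}\right) \left(-7\right) = \frac{2}{3}$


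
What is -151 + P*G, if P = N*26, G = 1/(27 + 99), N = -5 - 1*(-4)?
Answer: -9526/63 ≈ -151.21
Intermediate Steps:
N = -1 (N = -5 + 4 = -1)
G = 1/126 ≈ 0.0079365
P = -26 (P = -1*26 = -26)
-151 + P*G = -151 - 26*1/126 = -151 - 13/63 = -9526/63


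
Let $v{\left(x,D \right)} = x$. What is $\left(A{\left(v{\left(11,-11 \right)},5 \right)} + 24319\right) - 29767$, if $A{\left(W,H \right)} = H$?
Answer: $-5443$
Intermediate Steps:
$\left(A{\left(v{\left(11,-11 \right)},5 \right)} + 24319\right) - 29767 = \left(5 + 24319\right) - 29767 = 24324 - 29767 = -5443$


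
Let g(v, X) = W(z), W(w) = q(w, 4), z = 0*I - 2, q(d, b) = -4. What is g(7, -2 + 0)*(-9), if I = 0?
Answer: 36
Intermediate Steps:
z = -2 (z = 0*0 - 2 = 0 - 2 = -2)
W(w) = -4
g(v, X) = -4
g(7, -2 + 0)*(-9) = -4*(-9) = 36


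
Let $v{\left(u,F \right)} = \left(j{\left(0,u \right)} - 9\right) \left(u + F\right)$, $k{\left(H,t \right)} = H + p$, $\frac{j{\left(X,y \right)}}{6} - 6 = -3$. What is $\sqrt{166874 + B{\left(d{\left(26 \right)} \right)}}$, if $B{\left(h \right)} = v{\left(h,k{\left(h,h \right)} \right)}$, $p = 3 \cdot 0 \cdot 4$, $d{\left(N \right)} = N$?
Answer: $\sqrt{167342} \approx 409.07$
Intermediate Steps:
$j{\left(X,y \right)} = 18$ ($j{\left(X,y \right)} = 36 + 6 \left(-3\right) = 36 - 18 = 18$)
$p = 0$ ($p = 0 \cdot 4 = 0$)
$k{\left(H,t \right)} = H$ ($k{\left(H,t \right)} = H + 0 = H$)
$v{\left(u,F \right)} = 9 F + 9 u$ ($v{\left(u,F \right)} = \left(18 - 9\right) \left(u + F\right) = 9 \left(F + u\right) = 9 F + 9 u$)
$B{\left(h \right)} = 18 h$ ($B{\left(h \right)} = 9 h + 9 h = 18 h$)
$\sqrt{166874 + B{\left(d{\left(26 \right)} \right)}} = \sqrt{166874 + 18 \cdot 26} = \sqrt{166874 + 468} = \sqrt{167342}$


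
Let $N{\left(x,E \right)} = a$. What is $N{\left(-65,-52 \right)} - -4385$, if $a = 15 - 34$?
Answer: $4366$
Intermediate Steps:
$a = -19$
$N{\left(x,E \right)} = -19$
$N{\left(-65,-52 \right)} - -4385 = -19 - -4385 = -19 + 4385 = 4366$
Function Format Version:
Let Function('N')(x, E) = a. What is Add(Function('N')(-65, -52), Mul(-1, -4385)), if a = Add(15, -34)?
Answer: 4366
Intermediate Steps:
a = -19
Function('N')(x, E) = -19
Add(Function('N')(-65, -52), Mul(-1, -4385)) = Add(-19, Mul(-1, -4385)) = Add(-19, 4385) = 4366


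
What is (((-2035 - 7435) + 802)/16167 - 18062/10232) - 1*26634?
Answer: -2203098397513/82710372 ≈ -26636.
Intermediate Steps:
(((-2035 - 7435) + 802)/16167 - 18062/10232) - 1*26634 = ((-9470 + 802)*(1/16167) - 18062*1/10232) - 26634 = (-8668*1/16167 - 9031/5116) - 26634 = (-8668/16167 - 9031/5116) - 26634 = -190349665/82710372 - 26634 = -2203098397513/82710372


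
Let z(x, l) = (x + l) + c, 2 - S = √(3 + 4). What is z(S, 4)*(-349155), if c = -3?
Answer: -1047465 + 349155*√7 ≈ -1.2369e+5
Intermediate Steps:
S = 2 - √7 (S = 2 - √(3 + 4) = 2 - √7 ≈ -0.64575)
z(x, l) = -3 + l + x (z(x, l) = (x + l) - 3 = (l + x) - 3 = -3 + l + x)
z(S, 4)*(-349155) = (-3 + 4 + (2 - √7))*(-349155) = (3 - √7)*(-349155) = -1047465 + 349155*√7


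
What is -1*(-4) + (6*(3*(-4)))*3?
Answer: -212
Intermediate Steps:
-1*(-4) + (6*(3*(-4)))*3 = 4 + (6*(-12))*3 = 4 - 72*3 = 4 - 216 = -212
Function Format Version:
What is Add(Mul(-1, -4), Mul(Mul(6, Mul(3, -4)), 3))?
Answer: -212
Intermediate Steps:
Add(Mul(-1, -4), Mul(Mul(6, Mul(3, -4)), 3)) = Add(4, Mul(Mul(6, -12), 3)) = Add(4, Mul(-72, 3)) = Add(4, -216) = -212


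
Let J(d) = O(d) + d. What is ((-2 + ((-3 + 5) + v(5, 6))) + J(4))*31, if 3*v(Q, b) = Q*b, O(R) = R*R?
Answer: 930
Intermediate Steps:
O(R) = R²
v(Q, b) = Q*b/3 (v(Q, b) = (Q*b)/3 = Q*b/3)
J(d) = d + d² (J(d) = d² + d = d + d²)
((-2 + ((-3 + 5) + v(5, 6))) + J(4))*31 = ((-2 + ((-3 + 5) + (⅓)*5*6)) + 4*(1 + 4))*31 = ((-2 + (2 + 10)) + 4*5)*31 = ((-2 + 12) + 20)*31 = (10 + 20)*31 = 30*31 = 930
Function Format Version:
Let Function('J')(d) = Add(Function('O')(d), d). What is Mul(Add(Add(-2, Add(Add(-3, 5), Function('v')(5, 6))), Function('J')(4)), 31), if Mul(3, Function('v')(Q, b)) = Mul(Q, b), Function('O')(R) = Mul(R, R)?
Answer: 930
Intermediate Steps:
Function('O')(R) = Pow(R, 2)
Function('v')(Q, b) = Mul(Rational(1, 3), Q, b) (Function('v')(Q, b) = Mul(Rational(1, 3), Mul(Q, b)) = Mul(Rational(1, 3), Q, b))
Function('J')(d) = Add(d, Pow(d, 2)) (Function('J')(d) = Add(Pow(d, 2), d) = Add(d, Pow(d, 2)))
Mul(Add(Add(-2, Add(Add(-3, 5), Function('v')(5, 6))), Function('J')(4)), 31) = Mul(Add(Add(-2, Add(Add(-3, 5), Mul(Rational(1, 3), 5, 6))), Mul(4, Add(1, 4))), 31) = Mul(Add(Add(-2, Add(2, 10)), Mul(4, 5)), 31) = Mul(Add(Add(-2, 12), 20), 31) = Mul(Add(10, 20), 31) = Mul(30, 31) = 930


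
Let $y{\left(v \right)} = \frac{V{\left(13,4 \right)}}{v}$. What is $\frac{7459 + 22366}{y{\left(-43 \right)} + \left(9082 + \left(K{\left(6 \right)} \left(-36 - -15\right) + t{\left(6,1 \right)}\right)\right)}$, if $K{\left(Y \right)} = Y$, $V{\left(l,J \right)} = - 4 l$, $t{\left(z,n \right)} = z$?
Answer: $\frac{1282475}{385418} \approx 3.3275$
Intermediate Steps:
$y{\left(v \right)} = - \frac{52}{v}$ ($y{\left(v \right)} = \frac{\left(-4\right) 13}{v} = - \frac{52}{v}$)
$\frac{7459 + 22366}{y{\left(-43 \right)} + \left(9082 + \left(K{\left(6 \right)} \left(-36 - -15\right) + t{\left(6,1 \right)}\right)\right)} = \frac{7459 + 22366}{- \frac{52}{-43} + \left(9082 + \left(6 \left(-36 - -15\right) + 6\right)\right)} = \frac{29825}{\left(-52\right) \left(- \frac{1}{43}\right) + \left(9082 + \left(6 \left(-36 + 15\right) + 6\right)\right)} = \frac{29825}{\frac{52}{43} + \left(9082 + \left(6 \left(-21\right) + 6\right)\right)} = \frac{29825}{\frac{52}{43} + \left(9082 + \left(-126 + 6\right)\right)} = \frac{29825}{\frac{52}{43} + \left(9082 - 120\right)} = \frac{29825}{\frac{52}{43} + 8962} = \frac{29825}{\frac{385418}{43}} = 29825 \cdot \frac{43}{385418} = \frac{1282475}{385418}$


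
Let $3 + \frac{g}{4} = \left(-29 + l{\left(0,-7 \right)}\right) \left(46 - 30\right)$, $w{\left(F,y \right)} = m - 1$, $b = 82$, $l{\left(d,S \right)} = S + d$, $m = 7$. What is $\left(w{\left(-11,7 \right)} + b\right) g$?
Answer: $-203808$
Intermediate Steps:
$w{\left(F,y \right)} = 6$ ($w{\left(F,y \right)} = 7 - 1 = 6$)
$g = -2316$ ($g = -12 + 4 \left(-29 + \left(-7 + 0\right)\right) \left(46 - 30\right) = -12 + 4 \left(-29 - 7\right) 16 = -12 + 4 \left(\left(-36\right) 16\right) = -12 + 4 \left(-576\right) = -12 - 2304 = -2316$)
$\left(w{\left(-11,7 \right)} + b\right) g = \left(6 + 82\right) \left(-2316\right) = 88 \left(-2316\right) = -203808$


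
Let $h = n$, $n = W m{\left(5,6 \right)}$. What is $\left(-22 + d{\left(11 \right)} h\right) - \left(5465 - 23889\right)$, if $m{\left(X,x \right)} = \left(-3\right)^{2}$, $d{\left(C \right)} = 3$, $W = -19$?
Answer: $17889$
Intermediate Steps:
$m{\left(X,x \right)} = 9$
$n = -171$ ($n = \left(-19\right) 9 = -171$)
$h = -171$
$\left(-22 + d{\left(11 \right)} h\right) - \left(5465 - 23889\right) = \left(-22 + 3 \left(-171\right)\right) - \left(5465 - 23889\right) = \left(-22 - 513\right) - -18424 = -535 + 18424 = 17889$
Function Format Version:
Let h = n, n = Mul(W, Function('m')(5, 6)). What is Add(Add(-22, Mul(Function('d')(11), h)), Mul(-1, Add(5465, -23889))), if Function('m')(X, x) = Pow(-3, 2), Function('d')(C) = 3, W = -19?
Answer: 17889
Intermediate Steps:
Function('m')(X, x) = 9
n = -171 (n = Mul(-19, 9) = -171)
h = -171
Add(Add(-22, Mul(Function('d')(11), h)), Mul(-1, Add(5465, -23889))) = Add(Add(-22, Mul(3, -171)), Mul(-1, Add(5465, -23889))) = Add(Add(-22, -513), Mul(-1, -18424)) = Add(-535, 18424) = 17889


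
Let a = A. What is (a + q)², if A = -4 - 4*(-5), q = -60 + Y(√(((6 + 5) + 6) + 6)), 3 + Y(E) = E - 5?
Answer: (52 - √23)² ≈ 2228.2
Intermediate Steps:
Y(E) = -8 + E (Y(E) = -3 + (E - 5) = -3 + (-5 + E) = -8 + E)
q = -68 + √23 (q = -60 + (-8 + √(((6 + 5) + 6) + 6)) = -60 + (-8 + √((11 + 6) + 6)) = -60 + (-8 + √(17 + 6)) = -60 + (-8 + √23) = -68 + √23 ≈ -63.204)
A = 16 (A = -4 + 20 = 16)
a = 16
(a + q)² = (16 + (-68 + √23))² = (-52 + √23)²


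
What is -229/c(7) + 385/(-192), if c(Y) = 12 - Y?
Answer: -45893/960 ≈ -47.805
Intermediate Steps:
-229/c(7) + 385/(-192) = -229/(12 - 1*7) + 385/(-192) = -229/(12 - 7) + 385*(-1/192) = -229/5 - 385/192 = -45893/960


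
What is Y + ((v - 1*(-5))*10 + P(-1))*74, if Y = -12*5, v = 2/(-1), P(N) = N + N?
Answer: 2012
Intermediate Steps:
P(N) = 2*N
v = -2 (v = 2*(-1) = -2)
Y = -60
Y + ((v - 1*(-5))*10 + P(-1))*74 = -60 + ((-2 - 1*(-5))*10 + 2*(-1))*74 = -60 + ((-2 + 5)*10 - 2)*74 = -60 + (3*10 - 2)*74 = -60 + (30 - 2)*74 = -60 + 28*74 = -60 + 2072 = 2012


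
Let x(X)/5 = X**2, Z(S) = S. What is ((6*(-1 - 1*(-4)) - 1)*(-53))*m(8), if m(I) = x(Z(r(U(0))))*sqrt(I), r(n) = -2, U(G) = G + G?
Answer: -36040*sqrt(2) ≈ -50968.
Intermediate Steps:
U(G) = 2*G
x(X) = 5*X**2
m(I) = 20*sqrt(I) (m(I) = (5*(-2)**2)*sqrt(I) = (5*4)*sqrt(I) = 20*sqrt(I))
((6*(-1 - 1*(-4)) - 1)*(-53))*m(8) = ((6*(-1 - 1*(-4)) - 1)*(-53))*(20*sqrt(8)) = ((6*(-1 + 4) - 1)*(-53))*(20*(2*sqrt(2))) = ((6*3 - 1)*(-53))*(40*sqrt(2)) = ((18 - 1)*(-53))*(40*sqrt(2)) = (17*(-53))*(40*sqrt(2)) = -36040*sqrt(2)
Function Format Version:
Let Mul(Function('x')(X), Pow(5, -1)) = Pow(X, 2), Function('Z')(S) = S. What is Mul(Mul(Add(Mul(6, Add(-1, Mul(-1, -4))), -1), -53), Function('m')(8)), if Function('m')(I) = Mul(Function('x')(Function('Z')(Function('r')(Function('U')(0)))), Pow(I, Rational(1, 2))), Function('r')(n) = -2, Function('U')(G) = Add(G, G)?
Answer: Mul(-36040, Pow(2, Rational(1, 2))) ≈ -50968.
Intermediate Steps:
Function('U')(G) = Mul(2, G)
Function('x')(X) = Mul(5, Pow(X, 2))
Function('m')(I) = Mul(20, Pow(I, Rational(1, 2))) (Function('m')(I) = Mul(Mul(5, Pow(-2, 2)), Pow(I, Rational(1, 2))) = Mul(Mul(5, 4), Pow(I, Rational(1, 2))) = Mul(20, Pow(I, Rational(1, 2))))
Mul(Mul(Add(Mul(6, Add(-1, Mul(-1, -4))), -1), -53), Function('m')(8)) = Mul(Mul(Add(Mul(6, Add(-1, Mul(-1, -4))), -1), -53), Mul(20, Pow(8, Rational(1, 2)))) = Mul(Mul(Add(Mul(6, Add(-1, 4)), -1), -53), Mul(20, Mul(2, Pow(2, Rational(1, 2))))) = Mul(Mul(Add(Mul(6, 3), -1), -53), Mul(40, Pow(2, Rational(1, 2)))) = Mul(Mul(Add(18, -1), -53), Mul(40, Pow(2, Rational(1, 2)))) = Mul(Mul(17, -53), Mul(40, Pow(2, Rational(1, 2)))) = Mul(-901, Mul(40, Pow(2, Rational(1, 2)))) = Mul(-36040, Pow(2, Rational(1, 2)))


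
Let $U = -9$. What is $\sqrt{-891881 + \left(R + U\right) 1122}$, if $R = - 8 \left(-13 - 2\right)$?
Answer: $i \sqrt{767339} \approx 875.98 i$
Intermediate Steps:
$R = 120$ ($R = \left(-8\right) \left(-15\right) = 120$)
$\sqrt{-891881 + \left(R + U\right) 1122} = \sqrt{-891881 + \left(120 - 9\right) 1122} = \sqrt{-891881 + 111 \cdot 1122} = \sqrt{-891881 + 124542} = \sqrt{-767339} = i \sqrt{767339}$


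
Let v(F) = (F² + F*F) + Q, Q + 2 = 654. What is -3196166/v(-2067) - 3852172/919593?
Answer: -17929204244399/3929250764295 ≈ -4.5630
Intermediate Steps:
Q = 652 (Q = -2 + 654 = 652)
v(F) = 652 + 2*F² (v(F) = (F² + F*F) + 652 = (F² + F²) + 652 = 2*F² + 652 = 652 + 2*F²)
-3196166/v(-2067) - 3852172/919593 = -3196166/(652 + 2*(-2067)²) - 3852172/919593 = -3196166/(652 + 2*4272489) - 3852172*1/919593 = -3196166/(652 + 8544978) - 3852172/919593 = -3196166/8545630 - 3852172/919593 = -3196166*1/8545630 - 3852172/919593 = -1598083/4272815 - 3852172/919593 = -17929204244399/3929250764295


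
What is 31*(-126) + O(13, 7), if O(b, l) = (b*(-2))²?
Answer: -3230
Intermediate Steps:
O(b, l) = 4*b² (O(b, l) = (-2*b)² = 4*b²)
31*(-126) + O(13, 7) = 31*(-126) + 4*13² = -3906 + 4*169 = -3906 + 676 = -3230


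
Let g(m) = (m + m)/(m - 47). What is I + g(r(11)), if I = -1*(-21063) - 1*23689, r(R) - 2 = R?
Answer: -44655/17 ≈ -2626.8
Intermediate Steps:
r(R) = 2 + R
g(m) = 2*m/(-47 + m) (g(m) = (2*m)/(-47 + m) = 2*m/(-47 + m))
I = -2626 (I = 21063 - 23689 = -2626)
I + g(r(11)) = -2626 + 2*(2 + 11)/(-47 + (2 + 11)) = -2626 + 2*13/(-47 + 13) = -2626 + 2*13/(-34) = -2626 + 2*13*(-1/34) = -2626 - 13/17 = -44655/17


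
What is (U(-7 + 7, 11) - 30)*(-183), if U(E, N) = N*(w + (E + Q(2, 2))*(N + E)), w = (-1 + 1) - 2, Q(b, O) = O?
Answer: -34770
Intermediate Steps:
w = -2 (w = 0 - 2 = -2)
U(E, N) = N*(-2 + (2 + E)*(E + N)) (U(E, N) = N*(-2 + (E + 2)*(N + E)) = N*(-2 + (2 + E)*(E + N)))
(U(-7 + 7, 11) - 30)*(-183) = (11*(-2 + (-7 + 7)² + 2*(-7 + 7) + 2*11 + (-7 + 7)*11) - 30)*(-183) = (11*(-2 + 0² + 2*0 + 22 + 0*11) - 30)*(-183) = (11*(-2 + 0 + 0 + 22 + 0) - 30)*(-183) = (11*20 - 30)*(-183) = (220 - 30)*(-183) = 190*(-183) = -34770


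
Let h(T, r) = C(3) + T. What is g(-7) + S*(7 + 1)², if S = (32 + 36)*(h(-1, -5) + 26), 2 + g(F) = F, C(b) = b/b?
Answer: 113143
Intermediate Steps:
C(b) = 1
g(F) = -2 + F
h(T, r) = 1 + T
S = 1768 (S = (32 + 36)*((1 - 1) + 26) = 68*(0 + 26) = 68*26 = 1768)
g(-7) + S*(7 + 1)² = (-2 - 7) + 1768*(7 + 1)² = -9 + 1768*8² = -9 + 1768*64 = -9 + 113152 = 113143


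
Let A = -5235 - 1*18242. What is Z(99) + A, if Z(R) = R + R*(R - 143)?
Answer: -27734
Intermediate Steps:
A = -23477 (A = -5235 - 18242 = -23477)
Z(R) = R + R*(-143 + R)
Z(99) + A = 99*(-142 + 99) - 23477 = 99*(-43) - 23477 = -4257 - 23477 = -27734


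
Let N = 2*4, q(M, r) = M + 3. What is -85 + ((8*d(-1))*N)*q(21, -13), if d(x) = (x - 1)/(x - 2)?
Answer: 939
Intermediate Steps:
d(x) = (-1 + x)/(-2 + x)
q(M, r) = 3 + M
N = 8
-85 + ((8*d(-1))*N)*q(21, -13) = -85 + ((8*((-1 - 1)/(-2 - 1)))*8)*(3 + 21) = -85 + ((8*(-2/(-3)))*8)*24 = -85 + ((8*(-1/3*(-2)))*8)*24 = -85 + ((8*(2/3))*8)*24 = -85 + ((16/3)*8)*24 = -85 + (128/3)*24 = -85 + 1024 = 939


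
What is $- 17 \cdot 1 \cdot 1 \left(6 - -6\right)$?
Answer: $-204$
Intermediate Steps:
$- 17 \cdot 1 \cdot 1 \left(6 - -6\right) = \left(-17\right) 1 \left(6 + 6\right) = \left(-17\right) 12 = -204$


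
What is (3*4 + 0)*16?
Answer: 192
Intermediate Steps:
(3*4 + 0)*16 = (12 + 0)*16 = 12*16 = 192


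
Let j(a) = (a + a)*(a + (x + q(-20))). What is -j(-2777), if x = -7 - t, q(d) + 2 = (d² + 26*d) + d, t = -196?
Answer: -15162420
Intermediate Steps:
q(d) = -2 + d² + 27*d (q(d) = -2 + ((d² + 26*d) + d) = -2 + (d² + 27*d) = -2 + d² + 27*d)
x = 189 (x = -7 - 1*(-196) = -7 + 196 = 189)
j(a) = 2*a*(47 + a) (j(a) = (a + a)*(a + (189 + (-2 + (-20)² + 27*(-20)))) = (2*a)*(a + (189 + (-2 + 400 - 540))) = (2*a)*(a + (189 - 142)) = (2*a)*(a + 47) = (2*a)*(47 + a) = 2*a*(47 + a))
-j(-2777) = -2*(-2777)*(47 - 2777) = -2*(-2777)*(-2730) = -1*15162420 = -15162420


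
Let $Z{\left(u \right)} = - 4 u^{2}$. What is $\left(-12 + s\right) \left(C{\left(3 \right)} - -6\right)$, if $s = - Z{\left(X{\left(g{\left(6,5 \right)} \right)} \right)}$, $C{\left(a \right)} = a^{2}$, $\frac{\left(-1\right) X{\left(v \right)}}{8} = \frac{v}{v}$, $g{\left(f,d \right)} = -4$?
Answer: $3660$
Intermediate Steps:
$X{\left(v \right)} = -8$ ($X{\left(v \right)} = - 8 \frac{v}{v} = \left(-8\right) 1 = -8$)
$s = 256$ ($s = - \left(-4\right) \left(-8\right)^{2} = - \left(-4\right) 64 = \left(-1\right) \left(-256\right) = 256$)
$\left(-12 + s\right) \left(C{\left(3 \right)} - -6\right) = \left(-12 + 256\right) \left(3^{2} - -6\right) = 244 \left(9 + 6\right) = 244 \cdot 15 = 3660$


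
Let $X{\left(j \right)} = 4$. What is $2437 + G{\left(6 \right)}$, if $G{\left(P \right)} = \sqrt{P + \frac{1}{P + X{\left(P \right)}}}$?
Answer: $2437 + \frac{\sqrt{610}}{10} \approx 2439.5$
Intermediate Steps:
$G{\left(P \right)} = \sqrt{P + \frac{1}{4 + P}}$ ($G{\left(P \right)} = \sqrt{P + \frac{1}{P + 4}} = \sqrt{P + \frac{1}{4 + P}}$)
$2437 + G{\left(6 \right)} = 2437 + \sqrt{\frac{1 + 6 \left(4 + 6\right)}{4 + 6}} = 2437 + \sqrt{\frac{1 + 6 \cdot 10}{10}} = 2437 + \sqrt{\frac{1 + 60}{10}} = 2437 + \sqrt{\frac{1}{10} \cdot 61} = 2437 + \sqrt{\frac{61}{10}} = 2437 + \frac{\sqrt{610}}{10}$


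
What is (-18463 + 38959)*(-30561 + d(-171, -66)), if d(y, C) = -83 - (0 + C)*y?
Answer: -859397280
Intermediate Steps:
d(y, C) = -83 - C*y
(-18463 + 38959)*(-30561 + d(-171, -66)) = (-18463 + 38959)*(-30561 + (-83 - 1*(-66)*(-171))) = 20496*(-30561 + (-83 - 11286)) = 20496*(-30561 - 11369) = 20496*(-41930) = -859397280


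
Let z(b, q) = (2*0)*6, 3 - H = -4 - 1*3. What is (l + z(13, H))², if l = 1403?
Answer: 1968409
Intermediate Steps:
H = 10 (H = 3 - (-4 - 1*3) = 3 - (-4 - 3) = 3 - 1*(-7) = 3 + 7 = 10)
z(b, q) = 0 (z(b, q) = 0*6 = 0)
(l + z(13, H))² = (1403 + 0)² = 1403² = 1968409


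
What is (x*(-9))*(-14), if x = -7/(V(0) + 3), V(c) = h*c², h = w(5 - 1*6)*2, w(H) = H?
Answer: -294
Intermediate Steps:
h = -2 (h = (5 - 1*6)*2 = (5 - 6)*2 = -1*2 = -2)
V(c) = -2*c²
x = -7/3 (x = -7/(-2*0² + 3) = -7/(-2*0 + 3) = -7/(0 + 3) = -7/3 ≈ -2.3333)
(x*(-9))*(-14) = -7/3*(-9)*(-14) = 21*(-14) = -294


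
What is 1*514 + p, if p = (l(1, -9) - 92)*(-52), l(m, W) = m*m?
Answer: 5246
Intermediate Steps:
l(m, W) = m²
p = 4732 (p = (1² - 92)*(-52) = (1 - 92)*(-52) = -91*(-52) = 4732)
1*514 + p = 1*514 + 4732 = 514 + 4732 = 5246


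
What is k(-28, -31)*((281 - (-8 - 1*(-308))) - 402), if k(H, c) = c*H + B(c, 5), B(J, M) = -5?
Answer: -363323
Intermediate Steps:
k(H, c) = -5 + H*c (k(H, c) = c*H - 5 = H*c - 5 = -5 + H*c)
k(-28, -31)*((281 - (-8 - 1*(-308))) - 402) = (-5 - 28*(-31))*((281 - (-8 - 1*(-308))) - 402) = (-5 + 868)*((281 - (-8 + 308)) - 402) = 863*((281 - 1*300) - 402) = 863*((281 - 300) - 402) = 863*(-19 - 402) = 863*(-421) = -363323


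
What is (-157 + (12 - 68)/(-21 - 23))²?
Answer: 2934369/121 ≈ 24251.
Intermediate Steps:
(-157 + (12 - 68)/(-21 - 23))² = (-157 - 56/(-44))² = (-157 - 56*(-1/44))² = (-157 + 14/11)² = (-1713/11)² = 2934369/121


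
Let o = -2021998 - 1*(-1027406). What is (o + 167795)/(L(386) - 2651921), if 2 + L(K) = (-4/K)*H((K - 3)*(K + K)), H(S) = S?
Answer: 826797/2654987 ≈ 0.31141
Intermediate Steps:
L(K) = 22 - 8*K (L(K) = -2 + (-4/K)*((K - 3)*(K + K)) = -2 + (-4/K)*((-3 + K)*(2*K)) = -2 + (-4/K)*(2*K*(-3 + K)) = -2 + (24 - 8*K) = 22 - 8*K)
o = -994592 (o = -2021998 + 1027406 = -994592)
(o + 167795)/(L(386) - 2651921) = (-994592 + 167795)/((22 - 8*386) - 2651921) = -826797/((22 - 3088) - 2651921) = -826797/(-3066 - 2651921) = -826797/(-2654987) = -826797*(-1/2654987) = 826797/2654987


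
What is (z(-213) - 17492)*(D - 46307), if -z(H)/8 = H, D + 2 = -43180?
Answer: 1412852332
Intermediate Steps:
D = -43182 (D = -2 - 43180 = -43182)
z(H) = -8*H
(z(-213) - 17492)*(D - 46307) = (-8*(-213) - 17492)*(-43182 - 46307) = (1704 - 17492)*(-89489) = -15788*(-89489) = 1412852332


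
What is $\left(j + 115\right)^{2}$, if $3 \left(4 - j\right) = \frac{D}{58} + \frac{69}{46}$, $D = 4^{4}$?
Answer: $\frac{414651769}{30276} \approx 13696.0$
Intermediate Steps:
$D = 256$
$j = \frac{353}{174}$ ($j = 4 - \frac{\frac{256}{58} + \frac{69}{46}}{3} = 4 - \frac{256 \cdot \frac{1}{58} + 69 \cdot \frac{1}{46}}{3} = 4 - \frac{\frac{128}{29} + \frac{3}{2}}{3} = 4 - \frac{343}{174} = \frac{353}{174} \approx 2.0287$)
$\left(j + 115\right)^{2} = \left(\frac{353}{174} + 115\right)^{2} = \left(\frac{20363}{174}\right)^{2} = \frac{414651769}{30276}$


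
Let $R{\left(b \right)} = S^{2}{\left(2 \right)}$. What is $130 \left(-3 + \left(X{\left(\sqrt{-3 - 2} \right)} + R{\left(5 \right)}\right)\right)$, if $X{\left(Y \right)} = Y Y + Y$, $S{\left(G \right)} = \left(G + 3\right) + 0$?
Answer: $2210 + 130 i \sqrt{5} \approx 2210.0 + 290.69 i$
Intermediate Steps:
$S{\left(G \right)} = 3 + G$ ($S{\left(G \right)} = \left(3 + G\right) + 0 = 3 + G$)
$X{\left(Y \right)} = Y + Y^{2}$ ($X{\left(Y \right)} = Y^{2} + Y = Y + Y^{2}$)
$R{\left(b \right)} = 25$ ($R{\left(b \right)} = \left(3 + 2\right)^{2} = 5^{2} = 25$)
$130 \left(-3 + \left(X{\left(\sqrt{-3 - 2} \right)} + R{\left(5 \right)}\right)\right) = 130 \left(-3 + \left(\sqrt{-3 - 2} \left(1 + \sqrt{-3 - 2}\right) + 25\right)\right) = 130 \left(-3 + \left(\sqrt{-5} \left(1 + \sqrt{-5}\right) + 25\right)\right) = 130 \left(-3 + \left(i \sqrt{5} \left(1 + i \sqrt{5}\right) + 25\right)\right) = 130 \left(-3 + \left(25 + i \sqrt{5} \left(1 + i \sqrt{5}\right)\right)\right) = 130 \left(22 + i \sqrt{5} \left(1 + i \sqrt{5}\right)\right) = 2860 + 130 i \sqrt{5} \left(1 + i \sqrt{5}\right)$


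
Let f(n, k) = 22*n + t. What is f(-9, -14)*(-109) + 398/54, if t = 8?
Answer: 559369/27 ≈ 20717.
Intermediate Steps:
f(n, k) = 8 + 22*n (f(n, k) = 22*n + 8 = 8 + 22*n)
f(-9, -14)*(-109) + 398/54 = (8 + 22*(-9))*(-109) + 398/54 = (8 - 198)*(-109) + 398*(1/54) = -190*(-109) + 199/27 = 20710 + 199/27 = 559369/27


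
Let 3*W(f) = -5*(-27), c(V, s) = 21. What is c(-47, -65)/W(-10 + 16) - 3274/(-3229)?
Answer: 71713/48435 ≈ 1.4806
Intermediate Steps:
W(f) = 45 (W(f) = (-5*(-27))/3 = (⅓)*135 = 45)
c(-47, -65)/W(-10 + 16) - 3274/(-3229) = 21/45 - 3274/(-3229) = 21*(1/45) - 3274*(-1/3229) = 7/15 + 3274/3229 = 71713/48435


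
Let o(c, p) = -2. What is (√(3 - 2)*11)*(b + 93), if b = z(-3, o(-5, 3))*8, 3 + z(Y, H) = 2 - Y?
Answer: 1199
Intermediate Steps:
z(Y, H) = -1 - Y (z(Y, H) = -3 + (2 - Y) = -1 - Y)
b = 16 (b = (-1 - 1*(-3))*8 = (-1 + 3)*8 = 2*8 = 16)
(√(3 - 2)*11)*(b + 93) = (√(3 - 2)*11)*(16 + 93) = (√1*11)*109 = (1*11)*109 = 11*109 = 1199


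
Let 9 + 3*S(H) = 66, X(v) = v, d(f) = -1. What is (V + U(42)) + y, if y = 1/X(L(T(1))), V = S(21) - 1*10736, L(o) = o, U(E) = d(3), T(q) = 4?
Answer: -42871/4 ≈ -10718.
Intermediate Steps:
U(E) = -1
S(H) = 19 (S(H) = -3 + (1/3)*66 = -3 + 22 = 19)
V = -10717 (V = 19 - 1*10736 = 19 - 10736 = -10717)
y = 1/4 ≈ 0.25000
(V + U(42)) + y = (-10717 - 1) + 1/4 = -10718 + 1/4 = -42871/4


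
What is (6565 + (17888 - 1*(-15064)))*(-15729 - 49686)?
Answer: -2585004555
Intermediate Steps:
(6565 + (17888 - 1*(-15064)))*(-15729 - 49686) = (6565 + (17888 + 15064))*(-65415) = (6565 + 32952)*(-65415) = 39517*(-65415) = -2585004555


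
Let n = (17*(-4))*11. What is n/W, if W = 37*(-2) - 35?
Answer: 748/109 ≈ 6.8624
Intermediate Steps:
n = -748 (n = -68*11 = -748)
W = -109 (W = -74 - 35 = -109)
n/W = -748/(-109) = -748*(-1/109) = 748/109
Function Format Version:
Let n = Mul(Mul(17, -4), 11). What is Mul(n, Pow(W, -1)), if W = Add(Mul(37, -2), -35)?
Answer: Rational(748, 109) ≈ 6.8624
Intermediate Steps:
n = -748 (n = Mul(-68, 11) = -748)
W = -109 (W = Add(-74, -35) = -109)
Mul(n, Pow(W, -1)) = Mul(-748, Pow(-109, -1)) = Mul(-748, Rational(-1, 109)) = Rational(748, 109)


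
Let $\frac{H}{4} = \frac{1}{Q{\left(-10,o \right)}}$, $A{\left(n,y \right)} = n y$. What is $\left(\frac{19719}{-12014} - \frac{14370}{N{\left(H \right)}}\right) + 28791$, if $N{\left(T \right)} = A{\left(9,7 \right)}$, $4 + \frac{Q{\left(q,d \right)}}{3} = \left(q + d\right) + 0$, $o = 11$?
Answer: $\frac{7205835395}{252294} \approx 28561.0$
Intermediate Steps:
$Q{\left(q,d \right)} = -12 + 3 d + 3 q$ ($Q{\left(q,d \right)} = -12 + 3 \left(\left(q + d\right) + 0\right) = -12 + 3 \left(\left(d + q\right) + 0\right) = -12 + 3 \left(d + q\right) = -12 + \left(3 d + 3 q\right) = -12 + 3 d + 3 q$)
$H = - \frac{4}{9}$ ($H = \frac{4}{-12 + 3 \cdot 11 + 3 \left(-10\right)} = \frac{4}{-12 + 33 - 30} = \frac{4}{-9} = 4 \left(- \frac{1}{9}\right) = - \frac{4}{9} \approx -0.44444$)
$N{\left(T \right)} = 63$ ($N{\left(T \right)} = 9 \cdot 7 = 63$)
$\left(\frac{19719}{-12014} - \frac{14370}{N{\left(H \right)}}\right) + 28791 = \left(\frac{19719}{-12014} - \frac{14370}{63}\right) + 28791 = \left(19719 \left(- \frac{1}{12014}\right) - \frac{4790}{21}\right) + 28791 = \left(- \frac{19719}{12014} - \frac{4790}{21}\right) + 28791 = - \frac{57961159}{252294} + 28791 = \frac{7205835395}{252294}$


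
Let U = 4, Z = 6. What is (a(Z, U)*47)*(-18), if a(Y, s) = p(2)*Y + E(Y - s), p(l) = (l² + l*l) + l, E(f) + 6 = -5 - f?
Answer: -39762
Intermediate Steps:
E(f) = -11 - f (E(f) = -6 + (-5 - f) = -11 - f)
p(l) = l + 2*l² (p(l) = (l² + l²) + l = 2*l² + l = l + 2*l²)
a(Y, s) = -11 + s + 9*Y (a(Y, s) = (2*(1 + 2*2))*Y + (-11 - (Y - s)) = (2*(1 + 4))*Y + (-11 + (s - Y)) = (2*5)*Y + (-11 + s - Y) = 10*Y + (-11 + s - Y) = -11 + s + 9*Y)
(a(Z, U)*47)*(-18) = ((-11 + 4 + 9*6)*47)*(-18) = ((-11 + 4 + 54)*47)*(-18) = (47*47)*(-18) = 2209*(-18) = -39762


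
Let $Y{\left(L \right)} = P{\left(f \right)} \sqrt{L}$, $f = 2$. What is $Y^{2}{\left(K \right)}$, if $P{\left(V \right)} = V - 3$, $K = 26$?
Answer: $26$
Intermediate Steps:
$P{\left(V \right)} = -3 + V$
$Y{\left(L \right)} = - \sqrt{L}$ ($Y{\left(L \right)} = \left(-3 + 2\right) \sqrt{L} = - \sqrt{L}$)
$Y^{2}{\left(K \right)} = \left(- \sqrt{26}\right)^{2} = 26$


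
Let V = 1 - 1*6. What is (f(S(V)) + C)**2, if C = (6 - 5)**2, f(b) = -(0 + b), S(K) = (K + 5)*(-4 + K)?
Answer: 1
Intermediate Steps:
V = -5 (V = 1 - 6 = -5)
S(K) = (-4 + K)*(5 + K) (S(K) = (5 + K)*(-4 + K) = (-4 + K)*(5 + K))
f(b) = -b
C = 1 (C = 1**2 = 1)
(f(S(V)) + C)**2 = (-(-20 - 5 + (-5)**2) + 1)**2 = (-(-20 - 5 + 25) + 1)**2 = (-1*0 + 1)**2 = (0 + 1)**2 = 1**2 = 1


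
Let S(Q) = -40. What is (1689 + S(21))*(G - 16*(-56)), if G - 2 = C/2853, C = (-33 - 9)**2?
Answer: 469737438/317 ≈ 1.4818e+6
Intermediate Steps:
C = 1764 (C = (-42)**2 = 1764)
G = 830/317 (G = 2 + 1764/2853 = 2 + 1764*(1/2853) = 2 + 196/317 = 830/317 ≈ 2.6183)
(1689 + S(21))*(G - 16*(-56)) = (1689 - 40)*(830/317 - 16*(-56)) = 1649*(830/317 + 896) = 1649*(284862/317) = 469737438/317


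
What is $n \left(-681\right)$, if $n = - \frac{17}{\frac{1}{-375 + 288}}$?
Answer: $-1007199$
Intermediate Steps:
$n = 1479$ ($n = - \frac{17}{\frac{1}{-87}} = - \frac{17}{- \frac{1}{87}} = \left(-17\right) \left(-87\right) = 1479$)
$n \left(-681\right) = 1479 \left(-681\right) = -1007199$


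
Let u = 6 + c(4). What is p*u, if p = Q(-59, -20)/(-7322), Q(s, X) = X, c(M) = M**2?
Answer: 220/3661 ≈ 0.060093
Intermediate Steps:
p = 10/3661 (p = -20/(-7322) = -20*(-1/7322) = 10/3661 ≈ 0.0027315)
u = 22 (u = 6 + 4**2 = 6 + 16 = 22)
p*u = (10/3661)*22 = 220/3661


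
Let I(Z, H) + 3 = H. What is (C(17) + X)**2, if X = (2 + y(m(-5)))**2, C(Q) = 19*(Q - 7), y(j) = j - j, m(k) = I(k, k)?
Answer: 37636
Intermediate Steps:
I(Z, H) = -3 + H
m(k) = -3 + k
y(j) = 0
C(Q) = -133 + 19*Q (C(Q) = 19*(-7 + Q) = -133 + 19*Q)
X = 4 (X = (2 + 0)**2 = 2**2 = 4)
(C(17) + X)**2 = ((-133 + 19*17) + 4)**2 = ((-133 + 323) + 4)**2 = (190 + 4)**2 = 194**2 = 37636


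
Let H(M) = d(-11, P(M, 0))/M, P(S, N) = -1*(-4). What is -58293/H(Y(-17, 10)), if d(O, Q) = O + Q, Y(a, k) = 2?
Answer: 116586/7 ≈ 16655.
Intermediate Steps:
P(S, N) = 4
H(M) = -7/M (H(M) = (-11 + 4)/M = -7/M)
-58293/H(Y(-17, 10)) = -58293/((-7/2)) = -58293/((-7*½)) = -58293/(-7/2) = -58293*(-2/7) = 116586/7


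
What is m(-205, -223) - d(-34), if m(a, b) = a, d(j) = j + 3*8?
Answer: -195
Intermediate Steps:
d(j) = 24 + j (d(j) = j + 24 = 24 + j)
m(-205, -223) - d(-34) = -205 - (24 - 34) = -205 - 1*(-10) = -205 + 10 = -195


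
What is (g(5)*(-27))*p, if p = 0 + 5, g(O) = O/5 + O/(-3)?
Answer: 90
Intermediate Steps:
g(O) = -2*O/15 (g(O) = O*(⅕) + O*(-⅓) = O/5 - O/3 = -2*O/15)
p = 5
(g(5)*(-27))*p = (-2/15*5*(-27))*5 = -⅔*(-27)*5 = 18*5 = 90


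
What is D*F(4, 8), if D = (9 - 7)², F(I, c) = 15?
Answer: 60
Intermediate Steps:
D = 4 (D = 2² = 4)
D*F(4, 8) = 4*15 = 60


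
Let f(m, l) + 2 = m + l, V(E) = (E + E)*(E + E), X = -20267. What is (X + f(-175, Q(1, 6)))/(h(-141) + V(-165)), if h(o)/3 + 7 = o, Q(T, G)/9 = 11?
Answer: -20345/108456 ≈ -0.18759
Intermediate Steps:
Q(T, G) = 99 (Q(T, G) = 9*11 = 99)
h(o) = -21 + 3*o
V(E) = 4*E² (V(E) = (2*E)*(2*E) = 4*E²)
f(m, l) = -2 + l + m (f(m, l) = -2 + (m + l) = -2 + (l + m) = -2 + l + m)
(X + f(-175, Q(1, 6)))/(h(-141) + V(-165)) = (-20267 + (-2 + 99 - 175))/((-21 + 3*(-141)) + 4*(-165)²) = (-20267 - 78)/((-21 - 423) + 4*27225) = -20345/(-444 + 108900) = -20345/108456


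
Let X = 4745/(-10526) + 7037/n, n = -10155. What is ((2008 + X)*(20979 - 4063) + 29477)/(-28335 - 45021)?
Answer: -1815951201607679/3920567537340 ≈ -463.19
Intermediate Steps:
X = -122256937/106891530 (X = 4745/(-10526) + 7037/(-10155) = 4745*(-1/10526) + 7037*(-1/10155) = -4745/10526 - 7037/10155 = -122256937/106891530 ≈ -1.1437)
((2008 + X)*(20979 - 4063) + 29477)/(-28335 - 45021) = ((2008 - 122256937/106891530)*(20979 - 4063) + 29477)/(-28335 - 45021) = ((214515935303/106891530)*16916 + 29477)/(-73356) = (1814375780792774/53445765 + 29477)*(-1/73356) = (1815951201607679/53445765)*(-1/73356) = -1815951201607679/3920567537340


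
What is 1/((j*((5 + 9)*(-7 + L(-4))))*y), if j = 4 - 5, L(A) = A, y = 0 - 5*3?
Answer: -1/2310 ≈ -0.00043290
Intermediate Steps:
y = -15 (y = 0 - 15 = -15)
j = -1
1/((j*((5 + 9)*(-7 + L(-4))))*y) = 1/(-(5 + 9)*(-7 - 4)*(-15)) = 1/(-14*(-11)*(-15)) = 1/(-1*(-154)*(-15)) = 1/(154*(-15)) = 1/(-2310) = -1/2310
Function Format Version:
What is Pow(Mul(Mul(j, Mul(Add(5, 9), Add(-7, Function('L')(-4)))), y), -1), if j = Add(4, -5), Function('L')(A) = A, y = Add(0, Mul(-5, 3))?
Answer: Rational(-1, 2310) ≈ -0.00043290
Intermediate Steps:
y = -15 (y = Add(0, -15) = -15)
j = -1
Pow(Mul(Mul(j, Mul(Add(5, 9), Add(-7, Function('L')(-4)))), y), -1) = Pow(Mul(Mul(-1, Mul(Add(5, 9), Add(-7, -4))), -15), -1) = Pow(Mul(Mul(-1, Mul(14, -11)), -15), -1) = Pow(Mul(Mul(-1, -154), -15), -1) = Pow(Mul(154, -15), -1) = Pow(-2310, -1) = Rational(-1, 2310)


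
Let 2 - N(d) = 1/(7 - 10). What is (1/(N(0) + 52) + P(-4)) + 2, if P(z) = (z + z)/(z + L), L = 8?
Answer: 3/163 ≈ 0.018405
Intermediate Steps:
P(z) = 2*z/(8 + z) (P(z) = (z + z)/(z + 8) = (2*z)/(8 + z) = 2*z/(8 + z))
N(d) = 7/3 (N(d) = 2 - 1/(7 - 10) = 2 - 1/(-3) = 2 - 1*(-1/3) = 2 + 1/3 = 7/3)
(1/(N(0) + 52) + P(-4)) + 2 = (1/(7/3 + 52) + 2*(-4)/(8 - 4)) + 2 = (1/(163/3) + 2*(-4)/4) + 2 = (3/163 + 2*(-4)*(1/4)) + 2 = (3/163 - 2) + 2 = -323/163 + 2 = 3/163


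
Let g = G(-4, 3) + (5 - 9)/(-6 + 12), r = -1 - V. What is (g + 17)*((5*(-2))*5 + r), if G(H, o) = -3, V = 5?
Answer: -2240/3 ≈ -746.67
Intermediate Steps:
r = -6 (r = -1 - 1*5 = -1 - 5 = -6)
g = -11/3 (g = -3 + (5 - 9)/(-6 + 12) = -3 - 4/6 = -3 - 4*⅙ = -3 - ⅔ = -11/3 ≈ -3.6667)
(g + 17)*((5*(-2))*5 + r) = (-11/3 + 17)*((5*(-2))*5 - 6) = 40*(-10*5 - 6)/3 = 40*(-50 - 6)/3 = (40/3)*(-56) = -2240/3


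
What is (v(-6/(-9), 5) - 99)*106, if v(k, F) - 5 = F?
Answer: -9434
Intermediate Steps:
v(k, F) = 5 + F
(v(-6/(-9), 5) - 99)*106 = ((5 + 5) - 99)*106 = (10 - 99)*106 = -89*106 = -9434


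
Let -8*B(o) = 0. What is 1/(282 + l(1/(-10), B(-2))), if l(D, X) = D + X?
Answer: 10/2819 ≈ 0.0035474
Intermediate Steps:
B(o) = 0 (B(o) = -1/8*0 = 0)
1/(282 + l(1/(-10), B(-2))) = 1/(282 + (1/(-10) + 0)) = 1/(282 + (-1/10 + 0)) = 1/(282 - 1/10) = 1/(2819/10) = 10/2819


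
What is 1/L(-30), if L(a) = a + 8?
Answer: -1/22 ≈ -0.045455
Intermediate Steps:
L(a) = 8 + a
1/L(-30) = 1/(8 - 30) = 1/(-22) = -1/22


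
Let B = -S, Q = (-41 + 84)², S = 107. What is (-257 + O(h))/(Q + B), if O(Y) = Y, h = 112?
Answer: -145/1742 ≈ -0.083238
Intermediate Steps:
Q = 1849 (Q = 43² = 1849)
B = -107 (B = -1*107 = -107)
(-257 + O(h))/(Q + B) = (-257 + 112)/(1849 - 107) = -145/1742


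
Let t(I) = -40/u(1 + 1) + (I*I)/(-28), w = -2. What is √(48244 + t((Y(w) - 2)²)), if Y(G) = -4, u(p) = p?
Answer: 2*√590177/7 ≈ 219.49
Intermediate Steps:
t(I) = -20 - I²/28 (t(I) = -40/(1 + 1) + (I*I)/(-28) = -40/2 + I²*(-1/28) = -40*½ - I²/28 = -20 - I²/28)
√(48244 + t((Y(w) - 2)²)) = √(48244 + (-20 - (-4 - 2)⁴/28)) = √(48244 + (-20 - ((-6)²)²/28)) = √(48244 + (-20 - 1/28*36²)) = √(48244 + (-20 - 1/28*1296)) = √(48244 + (-20 - 324/7)) = √(48244 - 464/7) = √(337244/7) = 2*√590177/7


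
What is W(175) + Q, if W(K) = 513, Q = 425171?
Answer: 425684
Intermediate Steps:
W(175) + Q = 513 + 425171 = 425684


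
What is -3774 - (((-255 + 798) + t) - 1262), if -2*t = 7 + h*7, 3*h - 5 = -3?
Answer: -18295/6 ≈ -3049.2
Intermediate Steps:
h = 2/3 (h = 5/3 + (1/3)*(-3) = 5/3 - 1 = 2/3 ≈ 0.66667)
t = -35/6 (t = -(7 + (2/3)*7)/2 = -(7 + 14/3)/2 = -1/2*35/3 = -35/6 ≈ -5.8333)
-3774 - (((-255 + 798) + t) - 1262) = -3774 - (((-255 + 798) - 35/6) - 1262) = -3774 - ((543 - 35/6) - 1262) = -3774 - (3223/6 - 1262) = -3774 - 1*(-4349/6) = -3774 + 4349/6 = -18295/6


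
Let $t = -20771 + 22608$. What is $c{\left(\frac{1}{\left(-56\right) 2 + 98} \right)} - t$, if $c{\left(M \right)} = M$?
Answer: $- \frac{25719}{14} \approx -1837.1$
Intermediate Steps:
$t = 1837$
$c{\left(\frac{1}{\left(-56\right) 2 + 98} \right)} - t = \frac{1}{\left(-56\right) 2 + 98} - 1837 = \frac{1}{-112 + 98} - 1837 = \frac{1}{-14} - 1837 = - \frac{1}{14} - 1837 = - \frac{25719}{14}$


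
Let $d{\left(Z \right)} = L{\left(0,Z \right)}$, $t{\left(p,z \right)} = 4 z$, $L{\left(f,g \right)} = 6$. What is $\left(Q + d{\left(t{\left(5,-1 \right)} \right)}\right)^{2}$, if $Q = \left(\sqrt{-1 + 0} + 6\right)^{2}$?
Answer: $1537 + 984 i \approx 1537.0 + 984.0 i$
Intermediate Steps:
$d{\left(Z \right)} = 6$
$Q = \left(6 + i\right)^{2}$ ($Q = \left(\sqrt{-1} + 6\right)^{2} = \left(i + 6\right)^{2} = \left(6 + i\right)^{2} \approx 35.0 + 12.0 i$)
$\left(Q + d{\left(t{\left(5,-1 \right)} \right)}\right)^{2} = \left(\left(6 + i\right)^{2} + 6\right)^{2} = \left(6 + \left(6 + i\right)^{2}\right)^{2}$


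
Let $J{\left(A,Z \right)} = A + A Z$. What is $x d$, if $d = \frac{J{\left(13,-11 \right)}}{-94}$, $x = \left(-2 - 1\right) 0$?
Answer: $0$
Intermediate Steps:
$x = 0$ ($x = \left(-3\right) 0 = 0$)
$d = \frac{65}{47}$ ($d = \frac{13 \left(1 - 11\right)}{-94} = 13 \left(-10\right) \left(- \frac{1}{94}\right) = \left(-130\right) \left(- \frac{1}{94}\right) = \frac{65}{47} \approx 1.383$)
$x d = 0 \cdot \frac{65}{47} = 0$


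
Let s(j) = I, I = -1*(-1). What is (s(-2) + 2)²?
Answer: 9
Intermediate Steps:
I = 1
s(j) = 1
(s(-2) + 2)² = (1 + 2)² = 3² = 9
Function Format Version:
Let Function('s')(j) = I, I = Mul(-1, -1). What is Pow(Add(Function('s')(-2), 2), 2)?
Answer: 9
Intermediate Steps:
I = 1
Function('s')(j) = 1
Pow(Add(Function('s')(-2), 2), 2) = Pow(Add(1, 2), 2) = Pow(3, 2) = 9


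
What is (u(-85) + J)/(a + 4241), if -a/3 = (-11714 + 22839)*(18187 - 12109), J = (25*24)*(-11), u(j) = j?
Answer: 6685/202849009 ≈ 3.2956e-5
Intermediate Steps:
J = -6600 (J = 600*(-11) = -6600)
a = -202853250 (a = -3*(-11714 + 22839)*(18187 - 12109) = -33375*6078 = -3*67617750 = -202853250)
(u(-85) + J)/(a + 4241) = (-85 - 6600)/(-202853250 + 4241) = -6685/(-202849009) = -6685*(-1/202849009) = 6685/202849009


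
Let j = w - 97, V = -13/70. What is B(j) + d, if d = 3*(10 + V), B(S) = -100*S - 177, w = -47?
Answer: 997671/70 ≈ 14252.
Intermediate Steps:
V = -13/70 (V = -13*1/70 = -13/70 ≈ -0.18571)
j = -144 (j = -47 - 97 = -144)
B(S) = -177 - 100*S
d = 2061/70 (d = 3*(10 - 13/70) = 3*(687/70) = 2061/70 ≈ 29.443)
B(j) + d = (-177 - 100*(-144)) + 2061/70 = (-177 + 14400) + 2061/70 = 14223 + 2061/70 = 997671/70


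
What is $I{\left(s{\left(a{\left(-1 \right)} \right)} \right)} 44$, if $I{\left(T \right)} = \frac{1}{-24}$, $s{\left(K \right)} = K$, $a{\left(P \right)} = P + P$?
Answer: $- \frac{11}{6} \approx -1.8333$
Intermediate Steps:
$a{\left(P \right)} = 2 P$
$I{\left(T \right)} = - \frac{1}{24}$
$I{\left(s{\left(a{\left(-1 \right)} \right)} \right)} 44 = \left(- \frac{1}{24}\right) 44 = - \frac{11}{6}$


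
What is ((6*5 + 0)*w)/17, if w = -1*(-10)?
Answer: 300/17 ≈ 17.647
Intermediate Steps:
w = 10
((6*5 + 0)*w)/17 = ((6*5 + 0)*10)/17 = ((30 + 0)*10)*(1/17) = (30*10)*(1/17) = 300*(1/17) = 300/17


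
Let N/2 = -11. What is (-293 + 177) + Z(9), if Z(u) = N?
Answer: -138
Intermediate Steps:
N = -22 (N = 2*(-11) = -22)
Z(u) = -22
(-293 + 177) + Z(9) = (-293 + 177) - 22 = -116 - 22 = -138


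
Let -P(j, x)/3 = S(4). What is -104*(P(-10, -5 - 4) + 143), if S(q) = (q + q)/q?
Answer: -14248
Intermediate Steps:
S(q) = 2 (S(q) = (2*q)/q = 2)
P(j, x) = -6 (P(j, x) = -3*2 = -6)
-104*(P(-10, -5 - 4) + 143) = -104*(-6 + 143) = -104*137 = -14248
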